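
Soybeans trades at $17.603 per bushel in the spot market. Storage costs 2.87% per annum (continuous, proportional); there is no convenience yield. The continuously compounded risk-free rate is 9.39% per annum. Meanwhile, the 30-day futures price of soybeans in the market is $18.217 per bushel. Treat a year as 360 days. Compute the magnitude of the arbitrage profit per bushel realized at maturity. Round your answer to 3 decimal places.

$0.433 per bushel

Fair futures: F* = S·e^(carry·T), with carry = (r + u) = 0.0939 + 0.0287 = 0.1226
F* = 17.603 · e^(0.1226 × 30/360) = 17.603 · e^0.010217 = 17.603 × 1.010269 = $17.7838
Market $18.217 > fair $17.7838: forward overpriced → cash-and-carry (buy spot, short the forward).
At maturity, profit = |F_mkt − F*| = |18.217 − 17.7838| = $0.433 per bushel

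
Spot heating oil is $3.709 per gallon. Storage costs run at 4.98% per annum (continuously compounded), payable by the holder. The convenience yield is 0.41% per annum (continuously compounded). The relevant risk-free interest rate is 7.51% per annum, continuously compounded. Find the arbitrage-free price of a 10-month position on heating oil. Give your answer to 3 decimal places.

Net carry = r + u − y = 0.0751 + 0.0498 − 0.0041 = 0.1208
F = S·e^((r+u−y)T) = 3.709 · e^(0.1208 × 10/12) = 3.709 · e^0.100667
= 3.709 × 1.105908 = $4.102 per gallon

$4.102 per gallon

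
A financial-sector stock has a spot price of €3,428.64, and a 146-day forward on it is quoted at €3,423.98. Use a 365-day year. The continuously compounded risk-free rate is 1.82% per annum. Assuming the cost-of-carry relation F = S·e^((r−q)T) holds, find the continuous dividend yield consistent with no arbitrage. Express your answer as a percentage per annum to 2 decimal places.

From F = S·e^((r−q)T): (r − q) = ln(F/S)/T
ln(3423.98/3428.64) = ln(0.998641) = -0.001360
(r − q) = -0.001360 / (146/365) = -0.003400
q = r − ln(F/S)/T = 0.0182 + 0.003400 = 0.021600
q = 2.16%

2.16%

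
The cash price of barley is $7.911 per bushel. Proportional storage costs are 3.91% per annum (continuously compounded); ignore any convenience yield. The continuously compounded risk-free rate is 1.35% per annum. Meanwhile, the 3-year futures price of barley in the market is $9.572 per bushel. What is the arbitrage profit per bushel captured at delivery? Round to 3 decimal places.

Fair futures: F* = S·e^(carry·T), with carry = (r + u) = 0.0135 + 0.0391 = 0.0526
F* = 7.911 · e^(0.0526 × 3) = 7.911 · e^0.157800 = 7.911 × 1.170932 = $9.2632
Market $9.572 > fair $9.2632: forward overpriced → cash-and-carry (buy spot, short the forward).
At maturity, profit = |F_mkt − F*| = |9.572 − 9.2632| = $0.309 per bushel

$0.309 per bushel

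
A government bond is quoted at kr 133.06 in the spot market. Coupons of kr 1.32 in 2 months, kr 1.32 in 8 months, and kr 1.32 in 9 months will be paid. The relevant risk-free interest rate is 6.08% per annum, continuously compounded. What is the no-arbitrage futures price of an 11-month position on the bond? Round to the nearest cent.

kr 136.63

PV(coupons) I = 1.32·e^(−0.0608·2/12) + 1.32·e^(−0.0608·8/12) + 1.32·e^(−0.0608·9/12)
I = 1.3067 + 1.2676 + 1.2612 = 3.8355
F = (S − I)·e^(rT) = (133.06 − 3.8355) · e^(0.0608·11/12)
= 129.2245 · e^0.055733 = 129.2245 × 1.057315 = kr 136.63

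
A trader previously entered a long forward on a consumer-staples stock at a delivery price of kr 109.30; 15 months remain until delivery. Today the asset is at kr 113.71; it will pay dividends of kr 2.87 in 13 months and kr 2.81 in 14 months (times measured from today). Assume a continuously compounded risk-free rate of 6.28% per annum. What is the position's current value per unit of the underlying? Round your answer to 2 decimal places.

PV(remaining dividends) I = 2.87·e^(−0.0628·13/12) + 2.81·e^(−0.0628·14/12) = 5.2927
Current forward F = (S − I)·e^(rT) = (113.71 − 5.2927)·e^(0.0628·15/12) = 108.4173 × 1.081663 = 117.2710
Value (long) = (F − K)·e^(−rT) = (117.2710 − 109.30) × 0.924502 = 7.3692
Value = kr 7.37

kr 7.37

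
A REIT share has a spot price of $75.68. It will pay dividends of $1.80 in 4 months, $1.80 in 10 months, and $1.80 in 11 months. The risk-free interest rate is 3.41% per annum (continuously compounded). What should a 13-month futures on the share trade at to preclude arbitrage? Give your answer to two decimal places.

PV(dividends) I = 1.80·e^(−0.0341·4/12) + 1.80·e^(−0.0341·10/12) + 1.80·e^(−0.0341·11/12)
I = 1.7797 + 1.7496 + 1.7446 = 5.2739
F = (S − I)·e^(rT) = (75.68 − 5.2739) · e^(0.0341·13/12)
= 70.4061 · e^0.036942 = 70.4061 × 1.037633 = $73.06

$73.06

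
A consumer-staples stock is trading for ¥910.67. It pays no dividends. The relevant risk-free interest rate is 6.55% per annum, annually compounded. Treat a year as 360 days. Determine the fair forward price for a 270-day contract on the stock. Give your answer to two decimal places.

F = S · (1+r)^T
= 910.67 × 1.048733
F = ¥955.05

¥955.05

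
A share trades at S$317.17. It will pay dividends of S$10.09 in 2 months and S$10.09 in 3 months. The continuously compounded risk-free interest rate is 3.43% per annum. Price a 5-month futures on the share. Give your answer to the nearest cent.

PV(dividends) I = 10.09·e^(−0.0343·2/12) + 10.09·e^(−0.0343·3/12)
I = 10.0325 + 10.0038 = 20.0363
F = (S − I)·e^(rT) = (317.17 − 20.0363) · e^(0.0343·5/12)
= 297.1337 · e^0.014292 = 297.1337 × 1.014395 = S$301.41

S$301.41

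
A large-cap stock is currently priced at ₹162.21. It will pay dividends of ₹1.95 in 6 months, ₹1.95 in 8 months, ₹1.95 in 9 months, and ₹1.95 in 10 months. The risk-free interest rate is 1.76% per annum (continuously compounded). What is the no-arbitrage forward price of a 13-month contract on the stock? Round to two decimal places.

PV(dividends) I = 1.95·e^(−0.0176·6/12) + 1.95·e^(−0.0176·8/12) + 1.95·e^(−0.0176·9/12) + 1.95·e^(−0.0176·10/12)
I = 1.9329 + 1.9273 + 1.9244 + 1.9216 = 7.7062
F = (S − I)·e^(rT) = (162.21 − 7.7062) · e^(0.0176·13/12)
= 154.5038 · e^0.019067 = 154.5038 × 1.019250 = ₹157.48

₹157.48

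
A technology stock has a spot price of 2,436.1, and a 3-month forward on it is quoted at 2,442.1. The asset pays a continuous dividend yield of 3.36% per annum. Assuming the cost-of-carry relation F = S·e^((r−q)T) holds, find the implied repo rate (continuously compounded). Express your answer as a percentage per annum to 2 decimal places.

4.34%

From F = S·e^((r−q)T): (r − q) = ln(F/S)/T
ln(2442.1/2436.1) = ln(1.002463) = 0.002460
(r − q) = 0.002460 / (3/12) = 0.009840
r = ln(F/S)/T + q = 0.009840 + 0.0336 = 0.043440
r = 4.34%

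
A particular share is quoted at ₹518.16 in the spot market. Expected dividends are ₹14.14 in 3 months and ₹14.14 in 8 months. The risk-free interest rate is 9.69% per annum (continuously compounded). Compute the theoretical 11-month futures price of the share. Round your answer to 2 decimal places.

₹536.72

PV(dividends) I = 14.14·e^(−0.0969·3/12) + 14.14·e^(−0.0969·8/12)
I = 13.8016 + 13.2554 = 27.0570
F = (S − I)·e^(rT) = (518.16 − 27.0570) · e^(0.0969·11/12)
= 491.1030 · e^0.088825 = 491.1030 × 1.092889 = ₹536.72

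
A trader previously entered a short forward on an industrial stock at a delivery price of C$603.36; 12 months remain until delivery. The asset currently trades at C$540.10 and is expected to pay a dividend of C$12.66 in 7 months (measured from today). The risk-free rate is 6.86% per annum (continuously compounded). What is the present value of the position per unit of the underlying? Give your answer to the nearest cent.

PV(remaining dividends) I = 12.66·e^(−0.0686·7/12) = 12.1634
Current forward F = (S − I)·e^(rT) = (540.10 − 12.1634)·e^(0.0686·12/12) = 527.9366 × 1.071008 = 565.4243
Value (long) = (F − K)·e^(−rT) = (565.4243 − 603.36) × 0.933700 = -35.4206
Short position value = −(long value) = C$35.42

C$35.42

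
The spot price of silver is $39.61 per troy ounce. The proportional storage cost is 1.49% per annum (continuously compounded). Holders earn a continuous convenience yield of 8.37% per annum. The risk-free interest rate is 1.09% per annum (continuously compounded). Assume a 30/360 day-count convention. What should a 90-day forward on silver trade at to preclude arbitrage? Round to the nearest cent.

Net carry = r + u − y = 0.0109 + 0.0149 − 0.0837 = -0.0579
F = S·e^((r+u−y)T) = 39.61 · e^(-0.0579 × 90/360) = 39.61 · e^-0.014475
= 39.61 × 0.985629 = $39.04 per troy ounce

$39.04 per troy ounce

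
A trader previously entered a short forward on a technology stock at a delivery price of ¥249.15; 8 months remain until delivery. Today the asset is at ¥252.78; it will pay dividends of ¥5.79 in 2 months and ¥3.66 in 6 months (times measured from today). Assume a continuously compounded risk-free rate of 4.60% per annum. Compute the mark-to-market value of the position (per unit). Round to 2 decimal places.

PV(remaining dividends) I = 5.79·e^(−0.0460·2/12) + 3.66·e^(−0.0460·6/12) = 9.3226
Current forward F = (S − I)·e^(rT) = (252.78 − 9.3226)·e^(0.0460·8/12) = 243.4574 × 1.031142 = 251.0392
Value (long) = (F − K)·e^(−rT) = (251.0392 − 249.15) × 0.969799 = 1.8321
Short position value = −(long value) = -¥1.83

-¥1.83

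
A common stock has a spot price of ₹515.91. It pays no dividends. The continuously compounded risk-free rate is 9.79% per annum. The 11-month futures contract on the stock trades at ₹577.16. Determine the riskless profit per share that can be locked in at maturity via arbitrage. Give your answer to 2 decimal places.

₹12.81 per share

Fair futures: F* = S·e^(carry·T), with carry = r = 0.0979
F* = 515.91 · e^(0.0979 × 11/12) = 515.91 · e^0.089742 = 515.91 × 1.093892 = ₹564.3498
Market ₹577.16 > fair ₹564.3498: forward overpriced → cash-and-carry (buy spot, short the forward).
At maturity, profit = |F_mkt − F*| = |577.16 − 564.3498| = ₹12.81 per share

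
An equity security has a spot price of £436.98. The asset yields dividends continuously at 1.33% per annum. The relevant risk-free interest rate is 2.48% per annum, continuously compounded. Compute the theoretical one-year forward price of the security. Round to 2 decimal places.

F = S·e^((r − q)T) = 436.98 · e^((0.0248 − 0.0133) × 12/12)
= 436.98 · e^0.011500 = 436.98 × 1.011566
F = £442.03

£442.03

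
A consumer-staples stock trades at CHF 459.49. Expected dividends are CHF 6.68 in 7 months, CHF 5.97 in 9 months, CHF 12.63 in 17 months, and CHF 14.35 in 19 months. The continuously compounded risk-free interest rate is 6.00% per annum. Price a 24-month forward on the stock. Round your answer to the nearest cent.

PV(dividends) I = 6.68·e^(−0.0600·7/12) + 5.97·e^(−0.0600·9/12) + 12.63·e^(−0.0600·17/12) + 14.35·e^(−0.0600·19/12)
I = 6.4502 + 5.7073 + 11.6008 + 13.0495 = 36.8078
F = (S − I)·e^(rT) = (459.49 − 36.8078) · e^(0.0600·24/12)
= 422.6822 · e^0.120000 = 422.6822 × 1.127497 = CHF 476.57

CHF 476.57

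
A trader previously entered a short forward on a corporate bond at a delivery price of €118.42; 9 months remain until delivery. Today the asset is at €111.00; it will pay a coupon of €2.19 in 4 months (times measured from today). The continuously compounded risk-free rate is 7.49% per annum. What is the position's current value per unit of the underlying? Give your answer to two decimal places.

€3.09

PV(remaining coupons) I = 2.19·e^(−0.0749·4/12) = 2.1360
Current forward F = (S − I)·e^(rT) = (111.00 − 2.1360)·e^(0.0749·9/12) = 108.8640 × 1.057783 = 115.1545
Value (long) = (F − K)·e^(−rT) = (115.1545 − 118.42) × 0.945374 = -3.0871
Short position value = −(long value) = €3.09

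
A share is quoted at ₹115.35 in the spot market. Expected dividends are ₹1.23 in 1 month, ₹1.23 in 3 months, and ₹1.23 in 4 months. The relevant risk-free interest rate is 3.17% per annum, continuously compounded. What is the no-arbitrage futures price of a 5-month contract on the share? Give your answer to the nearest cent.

₹113.17

PV(dividends) I = 1.23·e^(−0.0317·1/12) + 1.23·e^(−0.0317·3/12) + 1.23·e^(−0.0317·4/12)
I = 1.2268 + 1.2203 + 1.2171 = 3.6642
F = (S − I)·e^(rT) = (115.35 − 3.6642) · e^(0.0317·5/12)
= 111.6858 · e^0.013208 = 111.6858 × 1.013296 = ₹113.17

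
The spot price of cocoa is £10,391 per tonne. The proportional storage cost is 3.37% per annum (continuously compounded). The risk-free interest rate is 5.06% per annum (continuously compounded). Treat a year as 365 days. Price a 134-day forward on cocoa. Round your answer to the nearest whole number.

£10,718 per tonne

Net carry = r + u − y = 0.0506 + 0.0337 − 0.0000 = 0.0843
F = S·e^((r+u−y)T) = 10391 · e^(0.0843 × 134/365) = 10391 · e^0.030948
= 10391 × 1.031432 = £10,718 per tonne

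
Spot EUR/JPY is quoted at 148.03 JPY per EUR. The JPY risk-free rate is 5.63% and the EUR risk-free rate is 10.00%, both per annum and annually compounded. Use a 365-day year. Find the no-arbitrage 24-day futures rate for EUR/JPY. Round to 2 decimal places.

147.64

By covered interest parity, F = S · (1+r_JPY)^T / (1+r_EUR)^T
= 148.03 × 1.003608 / 1.006287 = 148.03 × 0.997338
F = 147.64 JPY per EUR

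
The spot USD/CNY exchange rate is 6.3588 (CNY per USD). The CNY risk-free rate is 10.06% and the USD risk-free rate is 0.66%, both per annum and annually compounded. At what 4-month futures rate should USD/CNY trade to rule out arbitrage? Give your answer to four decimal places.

By covered interest parity, F = S · (1+r_CNY)^T / (1+r_USD)^T
= 6.3588 × 1.032468 / 1.002195 = 6.3588 × 1.030207
F = 6.5509 CNY per USD

6.5509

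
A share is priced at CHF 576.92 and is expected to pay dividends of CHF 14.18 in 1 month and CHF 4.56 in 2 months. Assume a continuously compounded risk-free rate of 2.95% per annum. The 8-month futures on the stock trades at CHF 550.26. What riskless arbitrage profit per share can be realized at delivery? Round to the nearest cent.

CHF 19.06 per share

PV(dividends) I = 14.18·e^(−0.0295·1/12) + 4.56·e^(−0.0295·2/12) = 18.6828
Fair futures F* = (S − I)·e^(rT) = (576.92 − 18.6828)·e^0.019667 = 558.2372 × 1.019862 = 569.3249
Market CHF 550.26 < fair 569.3249: forward underpriced → reverse cash-and-carry (short the stock, invest proceeds at r, pay the dividends, go long the forward).
Profit at T = |F_mkt − F*| = |550.26 − 569.3249| = CHF 19.06 per share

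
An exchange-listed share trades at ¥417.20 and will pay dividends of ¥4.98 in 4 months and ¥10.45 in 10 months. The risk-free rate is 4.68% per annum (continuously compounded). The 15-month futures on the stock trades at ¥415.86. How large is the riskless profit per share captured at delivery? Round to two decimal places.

¥10.62 per share

PV(dividends) I = 4.98·e^(−0.0468·4/12) + 10.45·e^(−0.0468·10/12) = 14.9532
Fair futures F* = (S − I)·e^(rT) = (417.20 − 14.9532)·e^0.058500 = 402.2468 × 1.060245 = 426.4802
Market ¥415.86 < fair 426.4802: forward underpriced → reverse cash-and-carry (short the stock, invest proceeds at r, pay the dividends, go long the forward).
Profit at T = |F_mkt − F*| = |415.86 − 426.4802| = ¥10.62 per share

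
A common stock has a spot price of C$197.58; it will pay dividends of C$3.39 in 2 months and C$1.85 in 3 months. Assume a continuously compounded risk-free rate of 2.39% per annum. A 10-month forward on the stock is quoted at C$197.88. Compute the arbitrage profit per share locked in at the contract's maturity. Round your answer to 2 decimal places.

C$1.65 per share

PV(dividends) I = 3.39·e^(−0.0239·2/12) + 1.85·e^(−0.0239·3/12) = 5.2155
Fair forward F* = (S − I)·e^(rT) = (197.58 − 5.2155)·e^0.019917 = 192.3645 × 1.020117 = 196.2343
Market C$197.88 > fair 196.2343: forward overpriced → cash-and-carry (borrow at r, buy the stock and collect the dividends, short the forward).
Profit at T = |F_mkt − F*| = |197.88 − 196.2343| = C$1.65 per share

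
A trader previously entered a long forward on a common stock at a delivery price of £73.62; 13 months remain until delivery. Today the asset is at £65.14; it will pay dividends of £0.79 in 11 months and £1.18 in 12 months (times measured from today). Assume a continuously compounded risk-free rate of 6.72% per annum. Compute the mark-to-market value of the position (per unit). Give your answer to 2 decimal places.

PV(remaining dividends) I = 0.79·e^(−0.0672·11/12) + 1.18·e^(−0.0672·12/12) = 1.8461
Current forward F = (S − I)·e^(rT) = (65.14 − 1.8461)·e^(0.0672·13/12) = 63.2939 × 1.075515 = 68.0735
Value (long) = (F − K)·e^(−rT) = (68.0735 − 73.62) × 0.929787 = -5.1571
Value = -£5.16

-£5.16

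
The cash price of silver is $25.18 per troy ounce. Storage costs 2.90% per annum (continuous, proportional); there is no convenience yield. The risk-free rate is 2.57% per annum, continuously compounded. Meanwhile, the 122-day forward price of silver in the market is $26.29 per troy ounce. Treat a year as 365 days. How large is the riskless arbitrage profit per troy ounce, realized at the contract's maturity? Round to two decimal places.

$0.65 per troy ounce

Fair forward: F* = S·e^(carry·T), with carry = (r + u) = 0.0257 + 0.0290 = 0.0547
F* = 25.18 · e^(0.0547 × 122/365) = 25.18 · e^0.018283 = 25.18 × 1.018451 = $25.6446
Market $26.29 > fair $25.6446: forward overpriced → cash-and-carry (buy spot, short the forward).
At maturity, profit = |F_mkt − F*| = |26.29 − 25.6446| = $0.65 per troy ounce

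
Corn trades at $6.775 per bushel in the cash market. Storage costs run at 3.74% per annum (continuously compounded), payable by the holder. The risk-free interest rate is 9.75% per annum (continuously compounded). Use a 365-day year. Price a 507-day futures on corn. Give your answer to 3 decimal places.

$8.171 per bushel

Net carry = r + u − y = 0.0975 + 0.0374 − 0.0000 = 0.1349
F = S·e^((r+u−y)T) = 6.775 · e^(0.1349 × 507/365) = 6.775 · e^0.187382
= 6.775 × 1.206088 = $8.171 per bushel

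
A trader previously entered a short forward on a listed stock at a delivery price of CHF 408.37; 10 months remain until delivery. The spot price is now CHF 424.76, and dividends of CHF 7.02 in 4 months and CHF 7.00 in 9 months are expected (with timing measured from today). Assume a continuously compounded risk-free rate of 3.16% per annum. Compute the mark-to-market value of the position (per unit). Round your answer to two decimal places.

PV(remaining dividends) I = 7.02·e^(−0.0316·4/12) + 7.00·e^(−0.0316·9/12) = 13.7825
Current forward F = (S − I)·e^(rT) = (424.76 − 13.7825)·e^(0.0316·10/12) = 410.9775 × 1.026683 = 421.9436
Value (long) = (F − K)·e^(−rT) = (421.9436 − 408.37) × 0.974010 = 13.2208
Short position value = −(long value) = -CHF 13.22

-CHF 13.22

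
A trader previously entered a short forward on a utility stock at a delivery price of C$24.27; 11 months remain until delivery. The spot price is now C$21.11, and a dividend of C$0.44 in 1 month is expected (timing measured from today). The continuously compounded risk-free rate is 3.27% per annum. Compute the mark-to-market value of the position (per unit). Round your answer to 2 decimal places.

C$2.88

PV(remaining dividends) I = 0.44·e^(−0.0327·1/12) = 0.4388
Current forward F = (S − I)·e^(rT) = (21.11 − 0.4388)·e^(0.0327·11/12) = 20.6712 × 1.030429 = 21.3002
Value (long) = (F − K)·e^(−rT) = (21.3002 − 24.27) × 0.970470 = -2.8821
Short position value = −(long value) = C$2.88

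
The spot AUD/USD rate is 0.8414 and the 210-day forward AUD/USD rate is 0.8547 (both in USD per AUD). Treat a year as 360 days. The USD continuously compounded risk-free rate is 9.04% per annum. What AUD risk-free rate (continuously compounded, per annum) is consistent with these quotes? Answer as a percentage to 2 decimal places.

6.35%

F = S·e^((r_USD − r_AUD)T) ⇒ r_AUD = r_USD − ln(F/S)/T
ln(0.8547/0.8414) = 0.015683; /(210/360) = 0.026885
r_AUD = 0.0904 − 0.026885 = 0.063515
r_AUD = 6.35%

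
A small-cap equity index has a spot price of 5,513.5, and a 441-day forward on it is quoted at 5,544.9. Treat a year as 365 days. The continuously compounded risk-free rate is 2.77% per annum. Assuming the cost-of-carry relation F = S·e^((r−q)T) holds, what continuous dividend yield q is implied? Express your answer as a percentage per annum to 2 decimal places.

From F = S·e^((r−q)T): (r − q) = ln(F/S)/T
ln(5544.9/5513.5) = ln(1.005695) = 0.005679
(r − q) = 0.005679 / (441/365) = 0.004700
q = r − ln(F/S)/T = 0.0277 − 0.004700 = 0.023000
q = 2.30%

2.30%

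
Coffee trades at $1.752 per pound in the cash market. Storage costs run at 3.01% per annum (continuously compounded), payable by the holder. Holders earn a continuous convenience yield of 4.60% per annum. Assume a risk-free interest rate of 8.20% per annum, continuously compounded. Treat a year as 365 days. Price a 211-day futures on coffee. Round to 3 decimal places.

$1.820 per pound

Net carry = r + u − y = 0.0820 + 0.0301 − 0.0460 = 0.0661
F = S·e^((r+u−y)T) = 1.752 · e^(0.0661 × 211/365) = 1.752 · e^0.038211
= 1.752 × 1.038950 = $1.820 per pound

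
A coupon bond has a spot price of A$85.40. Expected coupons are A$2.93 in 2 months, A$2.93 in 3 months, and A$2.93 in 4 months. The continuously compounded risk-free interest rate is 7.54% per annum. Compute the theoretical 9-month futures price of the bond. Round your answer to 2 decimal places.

A$81.24

PV(coupons) I = 2.93·e^(−0.0754·2/12) + 2.93·e^(−0.0754·3/12) + 2.93·e^(−0.0754·4/12)
I = 2.8934 + 2.8753 + 2.8573 = 8.6260
F = (S − I)·e^(rT) = (85.40 − 8.6260) · e^(0.0754·9/12)
= 76.7740 · e^0.056550 = 76.7740 × 1.058180 = A$81.24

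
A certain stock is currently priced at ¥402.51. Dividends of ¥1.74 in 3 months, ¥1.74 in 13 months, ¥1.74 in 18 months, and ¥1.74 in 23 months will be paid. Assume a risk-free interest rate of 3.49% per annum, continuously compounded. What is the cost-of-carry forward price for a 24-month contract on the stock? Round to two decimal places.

PV(dividends) I = 1.74·e^(−0.0349·3/12) + 1.74·e^(−0.0349·13/12) + 1.74·e^(−0.0349·18/12) + 1.74·e^(−0.0349·23/12)
I = 1.7249 + 1.6754 + 1.6513 + 1.6274 = 6.6790
F = (S − I)·e^(rT) = (402.51 − 6.6790) · e^(0.0349·24/12)
= 395.8310 · e^0.069800 = 395.8310 × 1.072294 = ¥424.45

¥424.45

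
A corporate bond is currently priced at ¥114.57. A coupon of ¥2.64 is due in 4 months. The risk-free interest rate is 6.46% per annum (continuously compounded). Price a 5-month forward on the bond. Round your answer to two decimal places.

¥115.04

PV(coupons) I = 2.64·e^(−0.0646·4/12)
I = 2.5838
F = (S − I)·e^(rT) = (114.57 − 2.5838) · e^(0.0646·5/12)
= 111.9862 · e^0.026917 = 111.9862 × 1.027283 = ¥115.04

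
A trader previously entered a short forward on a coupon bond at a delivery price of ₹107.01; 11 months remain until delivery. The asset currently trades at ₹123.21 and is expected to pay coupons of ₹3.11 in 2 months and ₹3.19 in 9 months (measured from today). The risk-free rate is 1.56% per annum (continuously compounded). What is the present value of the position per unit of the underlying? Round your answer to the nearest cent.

-₹11.46

PV(remaining coupons) I = 3.11·e^(−0.0156·2/12) + 3.19·e^(−0.0156·9/12) = 6.2548
Current forward F = (S − I)·e^(rT) = (123.21 − 6.2548)·e^(0.0156·11/12) = 116.9552 × 1.014403 = 118.6397
Value (long) = (F − K)·e^(−rT) = (118.6397 − 107.01) × 0.985802 = 11.4646
Short position value = −(long value) = -₹11.46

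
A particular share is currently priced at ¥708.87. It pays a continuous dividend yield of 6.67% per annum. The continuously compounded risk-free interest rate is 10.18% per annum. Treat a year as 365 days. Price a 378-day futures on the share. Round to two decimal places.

¥735.11

F = S·e^((r − q)T) = 708.87 · e^((0.1018 − 0.0667) × 378/365)
= 708.87 · e^0.036350 = 708.87 × 1.037019
F = ¥735.11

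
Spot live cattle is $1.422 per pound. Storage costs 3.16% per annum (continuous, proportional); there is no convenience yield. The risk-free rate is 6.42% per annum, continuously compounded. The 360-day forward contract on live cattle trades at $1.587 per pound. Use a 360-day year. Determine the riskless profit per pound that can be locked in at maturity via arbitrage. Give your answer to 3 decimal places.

$0.022 per pound

Fair forward: F* = S·e^(carry·T), with carry = (r + u) = 0.0642 + 0.0316 = 0.0958
F* = 1.422 · e^(0.0958 × 360/360) = 1.422 · e^0.095800 = 1.422 × 1.100539 = $1.5650
Market $1.587 > fair $1.5650: forward overpriced → cash-and-carry (buy spot, short the forward).
At maturity, profit = |F_mkt − F*| = |1.587 − 1.5650| = $0.022 per pound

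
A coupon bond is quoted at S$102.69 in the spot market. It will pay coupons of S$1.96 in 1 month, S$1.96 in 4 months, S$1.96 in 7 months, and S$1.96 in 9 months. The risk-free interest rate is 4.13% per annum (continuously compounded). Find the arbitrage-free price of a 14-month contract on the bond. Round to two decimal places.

S$99.68

PV(coupons) I = 1.96·e^(−0.0413·1/12) + 1.96·e^(−0.0413·4/12) + 1.96·e^(−0.0413·7/12) + 1.96·e^(−0.0413·9/12)
I = 1.9533 + 1.9332 + 1.9133 + 1.9002 = 7.7000
F = (S − I)·e^(rT) = (102.69 − 7.7000) · e^(0.0413·14/12)
= 94.9900 · e^0.048183 = 94.9900 × 1.049363 = S$99.68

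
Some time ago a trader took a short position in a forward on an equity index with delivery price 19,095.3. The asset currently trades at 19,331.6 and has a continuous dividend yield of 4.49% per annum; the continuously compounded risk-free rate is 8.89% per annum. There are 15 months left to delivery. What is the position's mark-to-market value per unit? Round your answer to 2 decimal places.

Current fair forward for the remaining 15 months: F = S·e^((r − q)·T), (r − q) = 0.0889 − 0.0449 = 0.0440
F = 19331.6 · e^(0.0440 × 15/12) = 19331.6 × 1.05654061 = 20424.6205
Value of long forward = (F − K)·e^(−rT) = (20424.6205 − 19095.3) · e^(−0.0889·15/12)
= 1329.3205 × 0.89482689 = 1189.51
Short position value = −(long value) = -1189.51

-1189.51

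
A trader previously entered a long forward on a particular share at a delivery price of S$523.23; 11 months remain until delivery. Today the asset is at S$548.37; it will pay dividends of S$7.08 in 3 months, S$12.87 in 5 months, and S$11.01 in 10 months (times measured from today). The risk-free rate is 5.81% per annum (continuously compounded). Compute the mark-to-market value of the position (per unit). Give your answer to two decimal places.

S$22.25

PV(remaining dividends) I = 7.08·e^(−0.0581·3/12) + 12.87·e^(−0.0581·5/12) + 11.01·e^(−0.0581·10/12) = 30.0297
Current forward F = (S − I)·e^(rT) = (548.37 − 30.0297)·e^(0.0581·11/12) = 518.3403 × 1.054702 = 546.6946
Value (long) = (F − K)·e^(−rT) = (546.6946 − 523.23) × 0.948135 = 22.2476
Value = S$22.25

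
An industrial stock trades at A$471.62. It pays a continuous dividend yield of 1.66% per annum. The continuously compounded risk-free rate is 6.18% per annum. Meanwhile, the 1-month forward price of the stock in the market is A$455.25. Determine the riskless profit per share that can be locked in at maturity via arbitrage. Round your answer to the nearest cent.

A$18.15 per share

Fair forward: F* = S·e^(carry·T), with carry = (r − q) = 0.0618 − 0.0166 = 0.0452
F* = 471.62 · e^(0.0452 × 1/12) = 471.62 · e^0.003767 = 471.62 × 1.003774 = A$473.3999
Market A$455.25 < fair A$473.3999: forward underpriced → reverse cash-and-carry (short spot, go long the forward).
At maturity, profit = |F_mkt − F*| = |455.25 − 473.3999| = A$18.15 per share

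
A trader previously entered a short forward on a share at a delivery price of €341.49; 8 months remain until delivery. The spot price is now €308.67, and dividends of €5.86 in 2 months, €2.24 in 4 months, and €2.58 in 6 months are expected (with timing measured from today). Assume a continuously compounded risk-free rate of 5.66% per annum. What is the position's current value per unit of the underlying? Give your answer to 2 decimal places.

€30.69

PV(remaining dividends) I = 5.86·e^(−0.0566·2/12) + 2.24·e^(−0.0566·4/12) + 2.58·e^(−0.0566·6/12) = 10.5111
Current forward F = (S − I)·e^(rT) = (308.67 − 10.5111)·e^(0.0566·8/12) = 298.1589 × 1.038454 = 309.6243
Value (long) = (F − K)·e^(−rT) = (309.6243 − 341.49) × 0.962970 = -30.6857
Short position value = −(long value) = €30.69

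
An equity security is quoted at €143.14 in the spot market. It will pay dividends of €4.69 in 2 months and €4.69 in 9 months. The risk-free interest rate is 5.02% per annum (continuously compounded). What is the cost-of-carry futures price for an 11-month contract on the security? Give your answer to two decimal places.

€140.28

PV(dividends) I = 4.69·e^(−0.0502·2/12) + 4.69·e^(−0.0502·9/12)
I = 4.6509 + 4.5167 = 9.1676
F = (S − I)·e^(rT) = (143.14 − 9.1676) · e^(0.0502·11/12)
= 133.9724 · e^0.046017 = 133.9724 × 1.047092 = €140.28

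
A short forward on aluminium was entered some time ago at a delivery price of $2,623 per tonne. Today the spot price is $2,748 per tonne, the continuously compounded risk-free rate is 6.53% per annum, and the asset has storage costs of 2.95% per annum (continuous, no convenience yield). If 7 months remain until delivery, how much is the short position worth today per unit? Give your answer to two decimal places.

Current fair forward for the remaining 7 months: F = S·e^((r + u)·T), (r + u) = 0.0653 + 0.0295 = 0.0948
F = 2748 · e^(0.0948 × 7/12) = 2748 × 1.05685762 = 2904.2447
Value of long forward = (F − K)·e^(−rT) = (2904.2447 − 2623) · e^(−0.0653·7/12)
= 281.2447 × 0.96262470 = 270.73
Short position value = −(long value) = -$270.73

-$270.73 per tonne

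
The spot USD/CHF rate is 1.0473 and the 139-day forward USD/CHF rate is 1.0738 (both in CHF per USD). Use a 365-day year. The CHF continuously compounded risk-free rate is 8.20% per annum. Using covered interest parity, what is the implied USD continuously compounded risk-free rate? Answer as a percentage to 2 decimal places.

1.64%

F = S·e^((r_CHF − r_USD)T) ⇒ r_USD = r_CHF − ln(F/S)/T
ln(1.0738/1.0473) = 0.024988; /(139/365) = 0.065616
r_USD = 0.0820 − 0.065616 = 0.016384
r_USD = 1.64%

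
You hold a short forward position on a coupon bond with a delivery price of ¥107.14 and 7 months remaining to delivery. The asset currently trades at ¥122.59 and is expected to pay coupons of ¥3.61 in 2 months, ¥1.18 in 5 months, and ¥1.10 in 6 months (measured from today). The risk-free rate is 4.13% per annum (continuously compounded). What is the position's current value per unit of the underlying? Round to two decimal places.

PV(remaining coupons) I = 3.61·e^(−0.0413·2/12) + 1.18·e^(−0.0413·5/12) + 1.10·e^(−0.0413·6/12) = 5.8226
Current forward F = (S − I)·e^(rT) = (122.59 − 5.8226)·e^(0.0413·7/12) = 116.7674 × 1.024384 = 119.6147
Value (long) = (F − K)·e^(−rT) = (119.6147 − 107.14) × 0.976196 = 12.1778
Short position value = −(long value) = -¥12.18

-¥12.18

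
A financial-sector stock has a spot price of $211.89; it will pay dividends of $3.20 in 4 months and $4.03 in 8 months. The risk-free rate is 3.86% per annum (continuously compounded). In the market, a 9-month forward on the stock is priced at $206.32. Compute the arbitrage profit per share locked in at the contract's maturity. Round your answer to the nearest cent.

PV(dividends) I = 3.20·e^(−0.0386·4/12) + 4.03·e^(−0.0386·8/12) = 7.0867
Fair forward F* = (S − I)·e^(rT) = (211.89 − 7.0867)·e^0.028950 = 204.8033 × 1.029373 = 210.8190
Market $206.32 < fair 210.8190: forward underpriced → reverse cash-and-carry (short the stock, invest proceeds at r, pay the dividends, go long the forward).
Profit at T = |F_mkt − F*| = |206.32 − 210.8190| = $4.50 per share

$4.50 per share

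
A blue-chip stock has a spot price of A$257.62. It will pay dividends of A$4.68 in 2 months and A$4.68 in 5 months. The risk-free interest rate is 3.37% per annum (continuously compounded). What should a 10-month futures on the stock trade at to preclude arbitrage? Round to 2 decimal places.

PV(dividends) I = 4.68·e^(−0.0337·2/12) + 4.68·e^(−0.0337·5/12)
I = 4.6538 + 4.6147 = 9.2685
F = (S − I)·e^(rT) = (257.62 − 9.2685) · e^(0.0337·10/12)
= 248.3515 · e^0.028083 = 248.3515 × 1.028481 = A$255.42

A$255.42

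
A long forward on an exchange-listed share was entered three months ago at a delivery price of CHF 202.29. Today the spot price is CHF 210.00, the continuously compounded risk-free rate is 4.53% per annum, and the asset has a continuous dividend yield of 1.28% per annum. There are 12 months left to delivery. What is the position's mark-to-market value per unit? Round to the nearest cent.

CHF 14.00

Current fair forward for the remaining 12 months: F = S·e^((r − q)·T), (r − q) = 0.0453 − 0.0128 = 0.0325
F = 210.00 · e^(0.0325 × 12/12) = 210.00 × 1.033034 = 216.9371
Value of long forward = (F − K)·e^(−rT) = (216.9371 − 202.29) · e^(−0.0453·12/12)
= 14.6471 × 0.955711 = 14.00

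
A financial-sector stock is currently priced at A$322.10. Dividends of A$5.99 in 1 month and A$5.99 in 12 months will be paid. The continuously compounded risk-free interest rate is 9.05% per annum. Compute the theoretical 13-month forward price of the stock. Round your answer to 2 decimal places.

PV(dividends) I = 5.99·e^(−0.0905·1/12) + 5.99·e^(−0.0905·12/12)
I = 5.9450 + 5.4717 = 11.4167
F = (S − I)·e^(rT) = (322.10 − 11.4167) · e^(0.0905·13/12)
= 310.6833 · e^0.098042 = 310.6833 × 1.103009 = A$342.69

A$342.69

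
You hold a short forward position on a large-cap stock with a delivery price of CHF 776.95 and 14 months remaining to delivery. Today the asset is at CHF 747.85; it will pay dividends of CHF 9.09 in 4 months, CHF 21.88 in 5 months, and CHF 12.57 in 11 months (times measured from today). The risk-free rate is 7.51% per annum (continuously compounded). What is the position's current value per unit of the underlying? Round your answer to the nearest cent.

CHF 5.73

PV(remaining dividends) I = 9.09·e^(−0.0751·4/12) + 21.88·e^(−0.0751·5/12) + 12.57·e^(−0.0751·11/12) = 41.8050
Current forward F = (S − I)·e^(rT) = (747.85 − 41.8050)·e^(0.0751·14/12) = 706.0450 × 1.091570 = 770.6975
Value (long) = (F − K)·e^(−rT) = (770.6975 − 776.95) × 0.916112 = -5.7280
Short position value = −(long value) = CHF 5.73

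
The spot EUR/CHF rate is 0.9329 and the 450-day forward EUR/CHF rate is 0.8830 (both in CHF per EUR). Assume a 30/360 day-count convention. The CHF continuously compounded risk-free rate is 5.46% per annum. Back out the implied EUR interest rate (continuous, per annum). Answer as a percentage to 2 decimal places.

9.86%

F = S·e^((r_CHF − r_EUR)T) ⇒ r_EUR = r_CHF − ln(F/S)/T
ln(0.8830/0.9329) = -0.054973; /(450/360) = -0.043978
r_EUR = 0.0546 + 0.043978 = 0.098578
r_EUR = 9.86%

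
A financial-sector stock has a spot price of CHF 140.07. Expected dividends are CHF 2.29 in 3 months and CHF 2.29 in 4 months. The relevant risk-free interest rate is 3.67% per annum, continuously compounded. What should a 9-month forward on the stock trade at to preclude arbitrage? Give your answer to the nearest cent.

PV(dividends) I = 2.29·e^(−0.0367·3/12) + 2.29·e^(−0.0367·4/12)
I = 2.2691 + 2.2622 = 4.5313
F = (S − I)·e^(rT) = (140.07 − 4.5313) · e^(0.0367·9/12)
= 135.5387 · e^0.027525 = 135.5387 × 1.027907 = CHF 139.32

CHF 139.32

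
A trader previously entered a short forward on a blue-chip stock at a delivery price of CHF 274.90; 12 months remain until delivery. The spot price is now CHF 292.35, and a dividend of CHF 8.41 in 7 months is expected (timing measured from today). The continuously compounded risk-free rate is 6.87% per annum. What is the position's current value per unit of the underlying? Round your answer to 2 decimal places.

PV(remaining dividends) I = 8.41·e^(−0.0687·7/12) = 8.0796
Current forward F = (S − I)·e^(rT) = (292.35 − 8.0796)·e^(0.0687·12/12) = 284.2704 × 1.071115 = 304.4863
Value (long) = (F − K)·e^(−rT) = (304.4863 − 274.90) × 0.933607 = 27.6220
Short position value = −(long value) = -CHF 27.62

-CHF 27.62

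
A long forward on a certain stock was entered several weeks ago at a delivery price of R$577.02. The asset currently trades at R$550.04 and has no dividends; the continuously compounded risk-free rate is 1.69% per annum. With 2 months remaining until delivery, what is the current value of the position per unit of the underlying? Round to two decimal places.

Current fair forward for the remaining 2 months: F = S·e^(r·T), r = 0.0169
F = 550.04 · e^(0.0169 × 2/12) = 550.04 × 1.002821 = 551.5917
Value of long forward = (F − K)·e^(−rT) = (551.5917 − 577.02) · e^(−0.0169·2/12)
= -25.4283 × 0.997187 = -25.36

-R$25.36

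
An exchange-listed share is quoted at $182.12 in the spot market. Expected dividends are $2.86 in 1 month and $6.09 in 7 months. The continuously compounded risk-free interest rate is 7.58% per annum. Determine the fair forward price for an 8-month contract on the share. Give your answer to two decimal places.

PV(dividends) I = 2.86·e^(−0.0758·1/12) + 6.09·e^(−0.0758·7/12)
I = 2.8420 + 5.8266 = 8.6686
F = (S − I)·e^(rT) = (182.12 − 8.6686) · e^(0.0758·8/12)
= 173.4514 · e^0.050533 = 173.4514 × 1.051832 = $182.44

$182.44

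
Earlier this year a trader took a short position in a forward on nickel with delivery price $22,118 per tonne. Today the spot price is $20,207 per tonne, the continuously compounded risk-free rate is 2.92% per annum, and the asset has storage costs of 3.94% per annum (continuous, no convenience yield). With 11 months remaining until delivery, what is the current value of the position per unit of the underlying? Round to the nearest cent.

Current fair forward for the remaining 11 months: F = S·e^((r + u)·T), (r + u) = 0.0292 + 0.0394 = 0.0686
F = 20207 · e^(0.0686 × 11/12) = 20207 × 1.06490259 = 21518.4866
Value of long forward = (F − K)·e^(−rT) = (21518.4866 − 22118) · e^(−0.0292·11/12)
= -599.5134 × 0.97358839 = -583.68
Short position value = −(long value) = $583.68

$583.68 per tonne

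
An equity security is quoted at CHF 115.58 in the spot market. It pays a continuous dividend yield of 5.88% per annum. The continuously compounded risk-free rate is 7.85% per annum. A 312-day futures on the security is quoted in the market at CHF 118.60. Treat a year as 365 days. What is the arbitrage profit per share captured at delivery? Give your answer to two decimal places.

Fair futures: F* = S·e^(carry·T), with carry = (r − q) = 0.0785 − 0.0588 = 0.0197
F* = 115.58 · e^(0.0197 × 312/365) = 115.58 · e^0.016839 = 115.58 × 1.016982 = CHF 117.5428
Market CHF 118.60 > fair CHF 117.5428: forward overpriced → cash-and-carry (buy spot, short the forward).
At maturity, profit = |F_mkt − F*| = |118.60 − 117.5428| = CHF 1.06 per share

CHF 1.06 per share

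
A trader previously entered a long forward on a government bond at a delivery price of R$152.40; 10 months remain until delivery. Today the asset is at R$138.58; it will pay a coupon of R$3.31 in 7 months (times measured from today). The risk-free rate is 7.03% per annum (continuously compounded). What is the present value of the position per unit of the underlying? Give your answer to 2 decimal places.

PV(remaining coupons) I = 3.31·e^(−0.0703·7/12) = 3.1770
Current forward F = (S − I)·e^(rT) = (138.58 − 3.1770)·e^(0.0703·10/12) = 135.4030 × 1.060333 = 143.5723
Value (long) = (F − K)·e^(−rT) = (143.5723 − 152.40) × 0.943100 = -8.3254
Value = -R$8.33

-R$8.33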